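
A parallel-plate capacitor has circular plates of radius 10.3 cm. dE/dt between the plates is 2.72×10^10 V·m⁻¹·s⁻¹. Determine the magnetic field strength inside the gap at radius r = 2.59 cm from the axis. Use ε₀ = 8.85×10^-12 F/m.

Through the whole plate area (πR² = 0.03333 m²), I_d = ε₀ πR² dE/dt = 8.023×10^-3 A.
For r < R the Ampère–Maxwell law gives B(2πr) = μ₀ I_d (r²/R²), so B = μ₀ I_d r/(2πR²) = (4π×10^-7)(8.023×10^-3)(0.0259)/(2π·0.103²) = 3.92×10^-9 T.

3.92×10^-9 T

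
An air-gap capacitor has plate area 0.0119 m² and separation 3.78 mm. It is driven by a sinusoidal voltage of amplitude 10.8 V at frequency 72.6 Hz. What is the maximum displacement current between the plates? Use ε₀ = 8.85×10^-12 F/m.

1.37×10^-7 A

C = ε₀A/d = (8.85×10^-12)(0.0119)/(3.78×10^-3) = 2.786×10^-11 F; ω = 2πf = 456.2 rad/s.
I_d = C dV/dt, so |I_d|_max = C V₀ ω = (2.786×10^-11)(10.8)(456.2) = 1.37×10^-7 A.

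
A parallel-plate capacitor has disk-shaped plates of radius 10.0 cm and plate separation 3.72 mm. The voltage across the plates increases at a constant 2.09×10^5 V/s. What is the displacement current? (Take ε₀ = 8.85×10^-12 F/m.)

The displacement current equals the charging current C dV/dt. With C = ε₀A/d = (8.85×10^-12)(0.03142)/(3.72×10^-3) = 7.475×10^-11 F, I_d = (7.475×10^-11)(2.09×10^5) = 1.56×10^-5 A.

1.56×10^-5 A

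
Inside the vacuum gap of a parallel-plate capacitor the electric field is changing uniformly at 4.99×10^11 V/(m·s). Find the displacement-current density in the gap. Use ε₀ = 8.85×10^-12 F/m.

4.42 A/m²

J_d = ε₀ dE/dt = (8.85×10^-12)(4.99×10^11) = 4.42 A/m².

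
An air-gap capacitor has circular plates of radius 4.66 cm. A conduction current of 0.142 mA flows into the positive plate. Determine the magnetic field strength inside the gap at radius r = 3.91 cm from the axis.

5.11×10^-10 T

By continuity the displacement current in the gap matches the conduction current: I_d = 1.42×10^-4 A.
An Ampèrian loop of radius r encloses a fraction (r/R)² of I_d. Then B·2πr = μ₀ I_d (r/R)², giving B = μ₀ I_d r/(2πR²) = 5.11×10^-10 T.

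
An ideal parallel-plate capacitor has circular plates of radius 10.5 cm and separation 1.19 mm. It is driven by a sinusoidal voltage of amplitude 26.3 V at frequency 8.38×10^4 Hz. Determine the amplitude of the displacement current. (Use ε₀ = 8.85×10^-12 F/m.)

(dE/dt)_max = V₀ω/d = 1.164×10^10 V/(m·s); ω = 2πf = 5.265×10^5 rad/s.
I_d,max = ε₀ A (dE/dt)_max = (8.85×10^-12)(0.03464)(1.164×10^10) = 3.57×10^-3 A.

3.57×10^-3 A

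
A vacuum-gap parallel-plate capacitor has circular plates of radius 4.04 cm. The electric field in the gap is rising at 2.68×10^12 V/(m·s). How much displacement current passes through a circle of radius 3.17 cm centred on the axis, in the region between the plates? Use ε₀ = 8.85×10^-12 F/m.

0.0749 A

Through the whole plate area (πR² = 5.128×10^-3 m²), I_d = ε₀ πR² dE/dt = 0.1216 A.
Through an area πr² the displacement current is I_d·(πr²/πR²) = I_d (r/R)² = 0.0749 A.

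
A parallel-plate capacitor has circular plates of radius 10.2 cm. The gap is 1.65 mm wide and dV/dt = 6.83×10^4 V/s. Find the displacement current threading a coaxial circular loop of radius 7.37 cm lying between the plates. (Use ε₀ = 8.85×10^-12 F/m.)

dE/dt = (dV/dt)/d = 4.139×10^7 V/(m·s); I_d = ε₀(πR²)(dE/dt) = (8.85×10^-12)(0.03269)(4.139×10^7) = 1.197×10^-5 A.
The field is uniform, so I_d,enc = I_d (r/R)² = (1.197×10^-5)(7.37/10.2)² = 6.25×10^-6 A.

6.25×10^-6 A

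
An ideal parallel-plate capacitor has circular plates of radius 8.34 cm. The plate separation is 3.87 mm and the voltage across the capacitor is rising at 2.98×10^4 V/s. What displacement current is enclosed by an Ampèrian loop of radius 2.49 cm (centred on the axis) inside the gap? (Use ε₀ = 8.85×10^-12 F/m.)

With E = V/d, dE/dt = 7.700×10^6 V/(m·s) and πR² = 0.02185 m², giving I_d = ε₀ πR² dE/dt = 1.489×10^-6 A.
Through an area πr² the displacement current is I_d·(πr²/πR²) = I_d (r/R)² = 1.33×10^-7 A.

1.33×10^-7 A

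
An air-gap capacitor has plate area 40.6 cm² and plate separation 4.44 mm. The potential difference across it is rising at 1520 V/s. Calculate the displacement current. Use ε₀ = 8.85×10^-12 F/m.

1.23×10^-8 A

C = ε₀A/d = (8.85×10^-12)(4.06×10^-3)/(4.44×10^-3) = 8.093×10^-12 F.
I_d = C dV/dt = (8.093×10^-12)(1520) = 1.23×10^-8 A.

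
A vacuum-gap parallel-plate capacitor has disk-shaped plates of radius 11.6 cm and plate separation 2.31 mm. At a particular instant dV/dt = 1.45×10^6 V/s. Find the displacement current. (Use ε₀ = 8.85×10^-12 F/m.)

2.35×10^-4 A

The displacement current equals the charging current C dV/dt. With C = ε₀A/d = (8.85×10^-12)(0.04227)/(2.31×10^-3) = 1.619×10^-10 F, I_d = (1.619×10^-10)(1.45×10^6) = 2.35×10^-4 A.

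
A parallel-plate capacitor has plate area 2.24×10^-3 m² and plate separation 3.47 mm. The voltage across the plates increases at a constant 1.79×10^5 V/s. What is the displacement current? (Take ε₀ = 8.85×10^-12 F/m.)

The field between the plates is E = V/d, so dE/dt = (1.79×10^5)/(3.47×10^-3 m) = 5.159×10^7 V/(m·s).
I_d = ε₀ A (dE/dt) = (8.85×10^-12)(2.24×10^-3)(5.159×10^7) = 1.02×10^-6 A.

1.02×10^-6 A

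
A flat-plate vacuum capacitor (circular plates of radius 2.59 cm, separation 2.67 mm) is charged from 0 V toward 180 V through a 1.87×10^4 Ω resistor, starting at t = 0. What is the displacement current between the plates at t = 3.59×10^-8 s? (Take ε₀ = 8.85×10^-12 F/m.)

7.31×10^-3 A

C = ε₀A/d = (8.85×10^-12)(2.107×10^-3)/(2.67×10^-3) = 6.984×10^-12 F, so τ = RC = 1.306×10^-7 s.
The conduction current is I(t) = (V₀/R) e^(−t/τ), and the displacement current between the plates equals it.
t/τ = 0.2749; I_d = (180/1.87×10^4) · e^(−0.2749) = (9.626×10^-3)(0.7596) = 7.31×10^-3 A.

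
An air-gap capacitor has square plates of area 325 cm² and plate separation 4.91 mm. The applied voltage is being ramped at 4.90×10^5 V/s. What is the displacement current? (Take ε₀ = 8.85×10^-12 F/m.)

The displacement current equals the charging current C dV/dt. With C = ε₀A/d = (8.85×10^-12)(0.0325)/(4.91×10^-3) = 5.858×10^-11 F, I_d = (5.858×10^-11)(4.90×10^5) = 2.87×10^-5 A.

2.87×10^-5 A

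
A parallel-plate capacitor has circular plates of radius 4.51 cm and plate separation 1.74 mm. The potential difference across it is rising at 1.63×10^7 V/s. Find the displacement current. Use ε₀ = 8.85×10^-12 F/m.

The field between the plates is E = V/d, so dE/dt = (1.63×10^7)/(1.74×10^-3 m) = 9.368×10^9 V/(m·s).
I_d = ε₀ A (dE/dt) = (8.85×10^-12)(6.390×10^-3)(9.368×10^9) = 5.30×10^-4 A.

5.30×10^-4 A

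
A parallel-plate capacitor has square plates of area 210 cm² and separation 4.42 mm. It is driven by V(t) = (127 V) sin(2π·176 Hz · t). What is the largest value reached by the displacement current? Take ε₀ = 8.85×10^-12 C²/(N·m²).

(dE/dt)_max = V₀ω/d = 3.178×10^7 V/(m·s); ω = 2πf = 1106 rad/s.
I_d,max = ε₀ A (dE/dt)_max = (8.85×10^-12)(0.0210)(3.178×10^7) = 5.91×10^-6 A.

5.91×10^-6 A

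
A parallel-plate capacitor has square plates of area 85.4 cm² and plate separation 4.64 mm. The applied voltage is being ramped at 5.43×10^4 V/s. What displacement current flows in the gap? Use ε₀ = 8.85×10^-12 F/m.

The field between the plates is E = V/d, so dE/dt = (5.43×10^4)/(4.64×10^-3 m) = 1.170×10^7 V/(m·s).
I_d = ε₀ A (dE/dt) = (8.85×10^-12)(8.54×10^-3)(1.170×10^7) = 8.84×10^-7 A.

8.84×10^-7 A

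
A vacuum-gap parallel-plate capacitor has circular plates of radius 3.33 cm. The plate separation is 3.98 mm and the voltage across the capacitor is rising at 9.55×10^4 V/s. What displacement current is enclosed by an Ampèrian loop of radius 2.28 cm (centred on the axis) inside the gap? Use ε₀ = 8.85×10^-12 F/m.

3.47×10^-7 A

With E = V/d, dE/dt = 2.399×10^7 V/(m·s) and πR² = 3.484×10^-3 m², giving I_d = ε₀ πR² dE/dt = 7.397×10^-7 A.
Through an area πr² the displacement current is I_d·(πr²/πR²) = I_d (r/R)² = 3.47×10^-7 A.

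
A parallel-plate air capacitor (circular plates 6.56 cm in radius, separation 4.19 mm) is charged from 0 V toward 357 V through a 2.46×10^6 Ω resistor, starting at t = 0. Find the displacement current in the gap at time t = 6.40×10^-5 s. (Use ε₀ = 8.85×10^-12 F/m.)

With C = ε₀A/d = (8.85×10^-12)(0.01352)/(4.19×10^-3) = 2.856×10^-11 F, the time constant is τ = RC = 7.026×10^-5 s, so t/τ = 0.9109 and e^(−t/τ) = 0.4022.
I_d = I_cond = (V₀/R) e^(−t/τ) = (1.451×10^-4)(0.4022) = 5.84×10^-5 A.

5.84×10^-5 A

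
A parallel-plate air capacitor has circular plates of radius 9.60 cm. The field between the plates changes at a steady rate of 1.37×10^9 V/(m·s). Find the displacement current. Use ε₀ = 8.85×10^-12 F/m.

3.51×10^-4 A

The displacement current is ε₀ times dΦ_E/dt = ε₀ A dE/dt = (8.85×10^-12)(0.02895)(1.37×10^9) = 3.51×10^-4 A.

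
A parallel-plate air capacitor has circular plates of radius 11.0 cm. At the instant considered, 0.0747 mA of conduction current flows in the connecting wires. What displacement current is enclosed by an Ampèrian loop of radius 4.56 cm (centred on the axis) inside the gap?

1.28×10^-5 A

Between the plates the displacement current equals the wire current: I_d = 0.0747 mA = 7.47×10^-5 A.
Through an area πr² the displacement current is I_d·(πr²/πR²) = I_d (r/R)² = 1.28×10^-5 A.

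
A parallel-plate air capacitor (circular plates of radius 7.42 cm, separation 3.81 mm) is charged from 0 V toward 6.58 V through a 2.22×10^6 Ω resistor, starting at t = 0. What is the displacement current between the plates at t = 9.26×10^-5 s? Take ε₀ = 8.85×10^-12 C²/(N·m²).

With C = ε₀A/d = (8.85×10^-12)(0.01730)/(3.81×10^-3) = 4.019×10^-11 F, the time constant is τ = RC = 8.922×10^-5 s, so t/τ = 1.038 and e^(−t/τ) = 0.3542.
I_d = I_cond = (V₀/R) e^(−t/τ) = (2.964×10^-6)(0.3542) = 1.05×10^-6 A.

1.05×10^-6 A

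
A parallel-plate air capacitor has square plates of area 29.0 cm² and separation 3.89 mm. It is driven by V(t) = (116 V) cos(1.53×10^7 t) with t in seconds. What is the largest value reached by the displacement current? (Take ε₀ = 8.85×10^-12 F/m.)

0.0117 A

C = ε₀A/d = (8.85×10^-12)(2.90×10^-3)/(3.89×10^-3) = 6.598×10^-12 F; ω = 1.53×10^7 rad/s.
I_d = C dV/dt, so |I_d|_max = C V₀ ω = (6.598×10^-12)(116)(1.53×10^7) = 0.0117 A.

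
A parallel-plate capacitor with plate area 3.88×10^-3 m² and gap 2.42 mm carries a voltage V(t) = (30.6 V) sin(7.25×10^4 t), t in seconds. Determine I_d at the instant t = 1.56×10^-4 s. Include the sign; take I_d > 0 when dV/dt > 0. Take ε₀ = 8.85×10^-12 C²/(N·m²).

dV/dt = (30.6)(7.25×10^4)·cos(11.31) = 6.861×10^5 V/s.
I_d = C dV/dt with C = ε₀A/d = (8.85×10^-12)(3.88×10^-3)/(2.42×10^-3) = 1.419×10^-11 F, so I_d = (1.419×10^-11)(6.861×10^5) = 9.74×10^-6 A.

9.74×10^-6 A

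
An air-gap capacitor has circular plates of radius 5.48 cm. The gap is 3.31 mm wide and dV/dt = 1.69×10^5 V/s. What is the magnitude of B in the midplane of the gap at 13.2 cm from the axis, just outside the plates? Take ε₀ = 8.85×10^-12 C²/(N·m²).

6.46×10^-12 T

With E = V/d, dE/dt = 5.106×10^7 V/(m·s) and πR² = 9.434×10^-3 m², giving I_d = ε₀ πR² dE/dt = 4.263×10^-6 A.
For r ≥ R the full I_d is enclosed: B = μ₀ I_d/(2πr) = (4π×10^-7)(4.263×10^-6)/(2π·0.132) = 6.46×10^-12 T.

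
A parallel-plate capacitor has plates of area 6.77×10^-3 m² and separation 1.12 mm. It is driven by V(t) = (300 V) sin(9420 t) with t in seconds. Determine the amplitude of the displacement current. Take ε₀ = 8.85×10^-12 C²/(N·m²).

1.51×10^-4 A

The displacement current equals the conduction current C dV/dt, which peaks at C V₀ ω.
With C = ε₀A/d = (8.85×10^-12)(6.77×10^-3)/(1.12×10^-3) = 5.350×10^-11 F and ω = 9420 rad/s, I_d,max = (5.350×10^-11)(300)(9420) = 1.51×10^-4 A.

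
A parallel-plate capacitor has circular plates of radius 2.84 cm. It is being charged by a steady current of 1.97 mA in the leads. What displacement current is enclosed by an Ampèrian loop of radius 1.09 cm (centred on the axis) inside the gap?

2.90×10^-4 A

Between the plates the displacement current equals the wire current: I_d = 1.97 mA = 1.97×10^-3 A.
The field is uniform, so I_d,enc = I_d (r/R)² = (1.97×10^-3)(1.09/2.84)² = 2.90×10^-4 A.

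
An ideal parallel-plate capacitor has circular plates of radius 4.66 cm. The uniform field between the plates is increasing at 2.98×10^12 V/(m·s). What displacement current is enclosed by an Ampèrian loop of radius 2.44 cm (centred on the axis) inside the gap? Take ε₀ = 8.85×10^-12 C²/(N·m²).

0.0493 A

Through the whole plate area (πR² = 6.822×10^-3 m²), I_d = ε₀ πR² dE/dt = 0.1799 A.
The field is uniform, so I_d,enc = I_d (r/R)² = (0.1799)(2.44/4.66)² = 0.0493 A.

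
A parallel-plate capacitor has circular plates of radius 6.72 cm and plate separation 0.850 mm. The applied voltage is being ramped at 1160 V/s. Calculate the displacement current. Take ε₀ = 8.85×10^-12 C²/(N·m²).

The field between the plates is E = V/d, so dE/dt = (1160)/(8.50×10^-4 m) = 1.365×10^6 V/(m·s).
I_d = ε₀ A (dE/dt) = (8.85×10^-12)(0.01419)(1.365×10^6) = 1.71×10^-7 A.

1.71×10^-7 A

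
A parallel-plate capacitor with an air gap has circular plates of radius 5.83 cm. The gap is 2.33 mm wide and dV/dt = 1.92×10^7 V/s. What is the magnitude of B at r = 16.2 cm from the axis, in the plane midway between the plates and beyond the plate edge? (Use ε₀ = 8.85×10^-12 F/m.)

With E = V/d, dE/dt = 8.240×10^9 V/(m·s) and πR² = 0.01068 m², giving I_d = ε₀ πR² dE/dt = 7.788×10^-4 A.
Outside the plates the loop encloses all of I_d, so B·2πr = μ₀ I_d and B = 9.61×10^-10 T.

9.61×10^-10 T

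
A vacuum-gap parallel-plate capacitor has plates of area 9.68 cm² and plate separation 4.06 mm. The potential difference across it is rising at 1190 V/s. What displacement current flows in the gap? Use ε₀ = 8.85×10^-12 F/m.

2.51×10^-9 A

E = V/d so dE/dt = (dV/dt)/d = 2.931×10^5 V/(m·s), and I_d = ε₀ A dE/dt = (8.85×10^-12)(9.68×10^-4)(2.931×10^5) = 2.51×10^-9 A.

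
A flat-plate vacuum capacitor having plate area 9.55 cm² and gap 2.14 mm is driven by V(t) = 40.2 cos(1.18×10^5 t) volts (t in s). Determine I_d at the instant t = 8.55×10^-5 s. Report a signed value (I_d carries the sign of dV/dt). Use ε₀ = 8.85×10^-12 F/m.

1.15×10^-5 A

dV/dt = (40.2)(1.18×10^5)·−sin(10.089) = 2.924×10^6 V/s.
I_d = C dV/dt with C = ε₀A/d = (8.85×10^-12)(9.55×10^-4)/(2.14×10^-3) = 3.949×10^-12 F, so I_d = (3.949×10^-12)(2.924×10^6) = 1.15×10^-5 A.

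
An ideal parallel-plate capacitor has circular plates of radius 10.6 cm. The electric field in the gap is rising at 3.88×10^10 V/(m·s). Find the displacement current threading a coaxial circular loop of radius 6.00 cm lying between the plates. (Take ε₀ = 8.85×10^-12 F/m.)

3.88×10^-3 A

Through the whole plate area (πR² = 0.03530 m²), I_d = ε₀ πR² dE/dt = 0.01212 A.
The field is uniform, so I_d,enc = I_d (r/R)² = (0.01212)(6.00/10.6)² = 3.88×10^-3 A.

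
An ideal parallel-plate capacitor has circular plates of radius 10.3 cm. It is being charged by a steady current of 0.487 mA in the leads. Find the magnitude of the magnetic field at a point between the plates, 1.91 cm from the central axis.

No conduction current crosses the gap, so I_d there equals the 4.87×10^-4 A in the leads.
∮B·dl = μ₀ I_d,enc with I_d,enc = I_d r²/R² = 1.675×10^-5 A; so B = μ₀ I_d,enc/(2πr) = 1.75×10^-10 T.

1.75×10^-10 T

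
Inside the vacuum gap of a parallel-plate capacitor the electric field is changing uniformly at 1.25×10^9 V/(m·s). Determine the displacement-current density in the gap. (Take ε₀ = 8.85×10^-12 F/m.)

0.0111 A/m²

J_d = ε₀ dE/dt = (8.85×10^-12)(1.25×10^9) = 0.0111 A/m².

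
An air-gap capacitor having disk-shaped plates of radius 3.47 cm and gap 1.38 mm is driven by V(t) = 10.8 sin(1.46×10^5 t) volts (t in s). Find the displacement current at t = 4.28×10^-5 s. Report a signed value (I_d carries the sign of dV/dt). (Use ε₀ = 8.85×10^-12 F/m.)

dE/dt = (V₀ω/d)·cos(ωt) with ωt = 6.2488 rad: (10.8)(1.46×10^5)(0.9994)/(1.38×10^-3) = 1.142×10^9 V/(m·s).
I_d = ε₀ A dE/dt = (8.85×10^-12)(3.783×10^-3)(1.142×10^9) = 3.82×10^-5 A.

3.82×10^-5 A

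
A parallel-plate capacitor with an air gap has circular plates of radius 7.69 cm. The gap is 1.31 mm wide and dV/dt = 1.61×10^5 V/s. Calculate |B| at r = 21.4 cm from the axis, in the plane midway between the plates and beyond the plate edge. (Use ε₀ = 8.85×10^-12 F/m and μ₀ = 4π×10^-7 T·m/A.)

1.89×10^-11 T

dE/dt = (dV/dt)/d = 1.229×10^8 V/(m·s); I_d = ε₀(πR²)(dE/dt) = (8.85×10^-12)(0.01858)(1.229×10^8) = 2.021×10^-5 A.
With r > R the enclosed displacement current is the full I_d; B = μ₀ I_d / (2πr) = 1.89×10^-11 T.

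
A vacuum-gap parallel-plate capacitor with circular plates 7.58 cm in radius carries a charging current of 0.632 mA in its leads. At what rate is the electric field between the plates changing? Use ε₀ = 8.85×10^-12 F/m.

The displacement current between the plates equals the conduction current, I_d = 0.632 mA.
Since I_d = ε₀ A dE/dt, dE/dt = I_d/(ε₀A) = (6.32×10^-4)/((8.85×10^-12)(0.01805)) = 3.96×10^9 V/(m·s).

3.96×10^9 V/(m·s)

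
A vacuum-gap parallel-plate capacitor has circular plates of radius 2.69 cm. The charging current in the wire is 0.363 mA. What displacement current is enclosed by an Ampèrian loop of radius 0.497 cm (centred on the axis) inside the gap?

By continuity the displacement current in the gap matches the conduction current: I_d = 3.63×10^-4 A.
Since J_d is uniform, the enclosed fraction is (r/R)² = 0.03414, giving I_d,enc = 1.24×10^-5 A.

1.24×10^-5 A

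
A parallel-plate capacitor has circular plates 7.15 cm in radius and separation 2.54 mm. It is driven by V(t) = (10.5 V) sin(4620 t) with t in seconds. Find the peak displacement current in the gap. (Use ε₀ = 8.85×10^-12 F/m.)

The displacement current equals the conduction current C dV/dt, which peaks at C V₀ ω.
With C = ε₀A/d = (8.85×10^-12)(0.01606)/(2.54×10^-3) = 5.596×10^-11 F and ω = 4620 rad/s, I_d,max = (5.596×10^-11)(10.5)(4620) = 2.71×10^-6 A.

2.71×10^-6 A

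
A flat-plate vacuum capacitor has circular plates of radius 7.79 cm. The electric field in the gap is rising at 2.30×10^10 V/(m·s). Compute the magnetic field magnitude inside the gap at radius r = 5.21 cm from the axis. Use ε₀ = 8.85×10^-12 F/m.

6.66×10^-9 T

I_d = ε₀ dΦ_E/dt = ε₀ πR² (dE/dt) = (8.85×10^-12)(0.01906)(2.30×10^10) = 3.880×10^-3 A through the full plate area.
An Ampèrian loop of radius r encloses a fraction (r/R)² of I_d. Then B·2πr = μ₀ I_d (r/R)², giving B = μ₀ I_d r/(2πR²) = 6.66×10^-9 T.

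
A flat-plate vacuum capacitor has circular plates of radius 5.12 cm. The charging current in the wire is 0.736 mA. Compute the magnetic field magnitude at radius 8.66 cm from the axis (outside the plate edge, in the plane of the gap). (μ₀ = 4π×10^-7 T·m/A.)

1.70×10^-9 T

Between the plates the displacement current equals the wire current: I_d = 0.736 mA = 7.36×10^-4 A.
With r > R the enclosed displacement current is the full I_d; B = μ₀ I_d / (2πr) = 1.70×10^-9 T.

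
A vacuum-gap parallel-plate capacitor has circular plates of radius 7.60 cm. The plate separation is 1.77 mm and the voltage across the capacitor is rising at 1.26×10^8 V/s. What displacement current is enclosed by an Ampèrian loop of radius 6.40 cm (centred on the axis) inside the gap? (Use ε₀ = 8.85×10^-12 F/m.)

8.11×10^-3 A

With E = V/d, dE/dt = 7.119×10^10 V/(m·s) and πR² = 0.01815 m², giving I_d = ε₀ πR² dE/dt = 0.01144 A.
The field is uniform, so I_d,enc = I_d (r/R)² = (0.01144)(6.40/7.60)² = 8.11×10^-3 A.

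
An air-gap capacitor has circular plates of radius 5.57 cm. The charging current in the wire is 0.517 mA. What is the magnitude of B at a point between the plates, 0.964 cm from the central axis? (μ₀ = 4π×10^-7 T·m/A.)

3.21×10^-10 T

By continuity the displacement current in the gap matches the conduction current: I_d = 5.17×10^-4 A.
For r < R the Ampère–Maxwell law gives B(2πr) = μ₀ I_d (r²/R²), so B = μ₀ I_d r/(2πR²) = (4π×10^-7)(5.17×10^-4)(9.64×10^-3)/(2π·0.0557²) = 3.21×10^-10 T.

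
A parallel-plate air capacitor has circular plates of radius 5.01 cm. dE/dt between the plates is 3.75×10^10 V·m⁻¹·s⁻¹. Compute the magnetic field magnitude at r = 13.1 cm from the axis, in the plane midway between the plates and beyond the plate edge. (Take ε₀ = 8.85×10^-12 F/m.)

Through the whole plate area (πR² = 7.885×10^-3 m²), I_d = ε₀ πR² dE/dt = 2.617×10^-3 A.
For r ≥ R the full I_d is enclosed: B = μ₀ I_d/(2πr) = (4π×10^-7)(2.617×10^-3)/(2π·0.131) = 4.00×10^-9 T.

4.00×10^-9 T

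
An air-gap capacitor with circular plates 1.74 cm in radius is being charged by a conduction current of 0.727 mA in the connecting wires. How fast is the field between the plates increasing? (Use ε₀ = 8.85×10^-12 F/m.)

Charge continuity gives I_d = I = 7.27×10^-4 A between the plates.
Inverting I_d = ε₀ A dE/dt gives dE/dt = 7.27×10^-4 / (8.85×10^-12 · 9.511×10^-4) = 8.64×10^10 V/(m·s).

8.64×10^10 V/(m·s)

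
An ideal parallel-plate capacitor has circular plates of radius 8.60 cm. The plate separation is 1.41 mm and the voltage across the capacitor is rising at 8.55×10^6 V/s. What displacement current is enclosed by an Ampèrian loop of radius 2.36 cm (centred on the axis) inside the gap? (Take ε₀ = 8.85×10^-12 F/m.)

With E = V/d, dE/dt = 6.064×10^9 V/(m·s) and πR² = 0.02324 m², giving I_d = ε₀ πR² dE/dt = 1.247×10^-3 A.
Through an area πr² the displacement current is I_d·(πr²/πR²) = I_d (r/R)² = 9.39×10^-5 A.

9.39×10^-5 A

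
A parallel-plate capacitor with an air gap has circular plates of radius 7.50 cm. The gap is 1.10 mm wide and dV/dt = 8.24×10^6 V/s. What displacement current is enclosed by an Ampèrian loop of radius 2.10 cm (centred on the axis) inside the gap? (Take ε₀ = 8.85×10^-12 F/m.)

With E = V/d, dE/dt = 7.491×10^9 V/(m·s) and πR² = 0.01767 m², giving I_d = ε₀ πR² dE/dt = 1.171×10^-3 A.
Since J_d is uniform, the enclosed fraction is (r/R)² = 0.07840, giving I_d,enc = 9.18×10^-5 A.

9.18×10^-5 A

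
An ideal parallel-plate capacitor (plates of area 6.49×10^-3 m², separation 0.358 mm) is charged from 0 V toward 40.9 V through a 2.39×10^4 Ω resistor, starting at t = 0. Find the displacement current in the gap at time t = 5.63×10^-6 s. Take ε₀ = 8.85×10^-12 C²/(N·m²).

C = ε₀A/d = (8.85×10^-12)(6.49×10^-3)/(3.58×10^-4) = 1.604×10^-10 F and τ = RC = 3.834×10^-6 s. I_d in the gap equals the RC charging current.
I_d(t) = (V₀/R) e^(−t/τ) = 1.711×10^-3 · e^(−1.468) = 3.94×10^-4 A.

3.94×10^-4 A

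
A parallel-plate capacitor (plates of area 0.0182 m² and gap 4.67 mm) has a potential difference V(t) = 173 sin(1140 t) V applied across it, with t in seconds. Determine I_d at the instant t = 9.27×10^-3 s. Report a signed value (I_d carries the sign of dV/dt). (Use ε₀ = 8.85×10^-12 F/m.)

-2.82×10^-6 A

C = ε₀A/d = (8.85×10^-12)(0.0182)/(4.67×10^-3) = 3.449×10^-11 F. dV/dt = V₀ω·cos(ωt); at ωt = 10.5678 rad this factor is -0.4148.
I_d = C dV/dt = (3.449×10^-11)(173)(1140)(-0.4148) = -2.82×10^-6 A.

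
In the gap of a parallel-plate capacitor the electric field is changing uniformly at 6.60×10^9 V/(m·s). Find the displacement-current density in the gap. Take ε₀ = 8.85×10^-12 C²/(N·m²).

0.0584 A/m²

J_d = ε₀ ∂E/∂t, so J_d = 0.0584 A/m².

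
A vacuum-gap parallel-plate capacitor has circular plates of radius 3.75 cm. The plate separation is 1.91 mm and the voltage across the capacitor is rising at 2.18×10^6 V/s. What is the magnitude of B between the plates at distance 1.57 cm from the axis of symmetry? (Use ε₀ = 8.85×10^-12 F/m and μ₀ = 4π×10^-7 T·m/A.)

dE/dt = (dV/dt)/d = 1.141×10^9 V/(m·s); I_d = ε₀(πR²)(dE/dt) = (8.85×10^-12)(4.418×10^-3)(1.141×10^9) = 4.461×10^-5 A.
An Ampèrian loop of radius r encloses a fraction (r/R)² of I_d. Then B·2πr = μ₀ I_d (r/R)², giving B = μ₀ I_d r/(2πR²) = 9.96×10^-11 T.

9.96×10^-11 T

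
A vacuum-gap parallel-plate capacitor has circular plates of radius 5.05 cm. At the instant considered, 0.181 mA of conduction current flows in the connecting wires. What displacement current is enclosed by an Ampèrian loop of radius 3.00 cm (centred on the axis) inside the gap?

Between the plates the displacement current equals the wire current: I_d = 0.181 mA = 1.81×10^-4 A.
The field is uniform, so I_d,enc = I_d (r/R)² = (1.81×10^-4)(3.00/5.05)² = 6.39×10^-5 A.

6.39×10^-5 A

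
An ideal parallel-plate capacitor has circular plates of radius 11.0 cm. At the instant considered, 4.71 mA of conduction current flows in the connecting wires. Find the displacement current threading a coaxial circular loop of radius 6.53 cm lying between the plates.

1.66×10^-3 A

Between the plates the displacement current equals the wire current: I_d = 4.71 mA = 4.71×10^-3 A.
Since J_d is uniform, the enclosed fraction is (r/R)² = 0.3524, giving I_d,enc = 1.66×10^-3 A.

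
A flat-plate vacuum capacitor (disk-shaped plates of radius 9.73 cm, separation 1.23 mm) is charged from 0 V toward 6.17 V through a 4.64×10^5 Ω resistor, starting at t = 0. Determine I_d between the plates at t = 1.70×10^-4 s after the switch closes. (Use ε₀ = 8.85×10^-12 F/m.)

C = ε₀A/d = (8.85×10^-12)(0.02974)/(1.23×10^-3) = 2.140×10^-10 F and τ = RC = 9.930×10^-5 s. I_d in the gap equals the RC charging current.
I_d(t) = (V₀/R) e^(−t/τ) = 1.330×10^-5 · e^(−1.712) = 2.40×10^-6 A.

2.40×10^-6 A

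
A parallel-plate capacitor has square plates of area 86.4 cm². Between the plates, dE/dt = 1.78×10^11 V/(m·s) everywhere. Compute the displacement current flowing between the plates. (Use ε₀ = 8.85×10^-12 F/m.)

0.0136 A

I_d = ε₀ A (dE/dt) = (8.85×10^-12)(8.64×10^-3 m²)(1.78×10^11) = 0.0136 A.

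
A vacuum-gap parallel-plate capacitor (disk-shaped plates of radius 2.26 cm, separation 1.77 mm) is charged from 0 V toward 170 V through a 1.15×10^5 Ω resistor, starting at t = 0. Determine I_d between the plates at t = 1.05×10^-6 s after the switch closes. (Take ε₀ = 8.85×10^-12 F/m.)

C = ε₀A/d = (8.85×10^-12)(1.605×10^-3)/(1.77×10^-3) = 8.025×10^-12 F and τ = RC = 9.229×10^-7 s. I_d in the gap equals the RC charging current.
I_d(t) = (V₀/R) e^(−t/τ) = 1.478×10^-3 · e^(−1.138) = 4.74×10^-4 A.

4.74×10^-4 A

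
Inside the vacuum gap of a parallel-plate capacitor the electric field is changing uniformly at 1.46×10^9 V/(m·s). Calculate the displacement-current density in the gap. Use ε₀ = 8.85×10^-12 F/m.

J_d = ε₀ dE/dt = (8.85×10^-12)(1.46×10^9) = 0.0129 A/m².

0.0129 A/m²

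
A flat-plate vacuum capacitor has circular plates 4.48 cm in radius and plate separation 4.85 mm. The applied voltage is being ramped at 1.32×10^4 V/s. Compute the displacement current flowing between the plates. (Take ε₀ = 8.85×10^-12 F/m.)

1.52×10^-7 A

E = V/d so dE/dt = (dV/dt)/d = 2.722×10^6 V/(m·s), and I_d = ε₀ A dE/dt = (8.85×10^-12)(6.305×10^-3)(2.722×10^6) = 1.52×10^-7 A.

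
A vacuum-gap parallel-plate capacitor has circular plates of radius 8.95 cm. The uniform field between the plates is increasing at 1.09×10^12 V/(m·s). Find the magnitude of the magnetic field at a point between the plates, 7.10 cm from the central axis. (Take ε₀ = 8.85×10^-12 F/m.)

I_d = ε₀ dΦ_E/dt = ε₀ πR² (dE/dt) = (8.85×10^-12)(0.02516)(1.09×10^12) = 0.2427 A through the full plate area.
For r < R the Ampère–Maxwell law gives B(2πr) = μ₀ I_d (r²/R²), so B = μ₀ I_d r/(2πR²) = (4π×10^-7)(0.2427)(0.0710)/(2π·0.0895²) = 4.30×10^-7 T.

4.30×10^-7 T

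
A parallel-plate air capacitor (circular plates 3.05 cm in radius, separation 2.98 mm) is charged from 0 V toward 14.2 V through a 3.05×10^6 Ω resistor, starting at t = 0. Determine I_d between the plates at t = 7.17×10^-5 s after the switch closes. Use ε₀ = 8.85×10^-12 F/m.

With C = ε₀A/d = (8.85×10^-12)(2.922×10^-3)/(2.98×10^-3) = 8.678×10^-12 F, the time constant is τ = RC = 2.647×10^-5 s, so t/τ = 2.709 and e^(−t/τ) = 0.06660.
I_d = I_cond = (V₀/R) e^(−t/τ) = (4.656×10^-6)(0.06660) = 3.10×10^-7 A.

3.10×10^-7 A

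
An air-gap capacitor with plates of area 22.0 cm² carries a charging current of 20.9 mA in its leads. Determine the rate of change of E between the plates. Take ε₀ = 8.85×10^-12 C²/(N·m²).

1.07×10^12 V/(m·s)

Charge continuity gives I_d = I = 0.0209 A between the plates.
Since I_d = ε₀ A dE/dt, dE/dt = I_d/(ε₀A) = (0.0209)/((8.85×10^-12)(2.20×10^-3)) = 1.07×10^12 V/(m·s).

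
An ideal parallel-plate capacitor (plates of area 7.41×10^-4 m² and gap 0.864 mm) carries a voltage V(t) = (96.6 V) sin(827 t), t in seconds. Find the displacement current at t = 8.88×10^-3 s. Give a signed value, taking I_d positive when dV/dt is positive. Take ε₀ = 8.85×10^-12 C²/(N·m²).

C = ε₀A/d = (8.85×10^-12)(7.41×10^-4)/(8.64×10^-4) = 7.590×10^-12 F. dV/dt = V₀ω·cos(ωt); at ωt = 7.34376 rad this factor is 0.4884.
I_d = C dV/dt = (7.590×10^-12)(96.6)(827)(0.4884) = 2.96×10^-7 A.

2.96×10^-7 A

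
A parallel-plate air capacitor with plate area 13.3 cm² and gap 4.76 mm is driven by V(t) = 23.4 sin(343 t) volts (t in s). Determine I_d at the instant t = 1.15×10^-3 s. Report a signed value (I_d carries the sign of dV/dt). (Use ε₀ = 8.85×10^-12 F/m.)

C = ε₀A/d = (8.85×10^-12)(1.33×10^-3)/(4.76×10^-3) = 2.473×10^-12 F. dV/dt = V₀ω·cos(ωt); at ωt = 0.39445 rad this factor is 0.9232.
I_d = C dV/dt = (2.473×10^-12)(23.4)(343)(0.9232) = 1.83×10^-8 A.

1.83×10^-8 A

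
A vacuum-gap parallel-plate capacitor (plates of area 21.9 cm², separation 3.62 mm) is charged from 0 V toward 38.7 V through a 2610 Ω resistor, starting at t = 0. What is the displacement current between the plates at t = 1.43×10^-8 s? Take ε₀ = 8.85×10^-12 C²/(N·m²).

C = ε₀A/d = (8.85×10^-12)(2.19×10^-3)/(3.62×10^-3) = 5.354×10^-12 F, so τ = RC = 1.397×10^-8 s.
The conduction current is I(t) = (V₀/R) e^(−t/τ), and the displacement current between the plates equals it.
t/τ = 1.024; I_d = (38.7/2610) · e^(−1.024) = (0.01483)(0.3592) = 5.33×10^-3 A.

5.33×10^-3 A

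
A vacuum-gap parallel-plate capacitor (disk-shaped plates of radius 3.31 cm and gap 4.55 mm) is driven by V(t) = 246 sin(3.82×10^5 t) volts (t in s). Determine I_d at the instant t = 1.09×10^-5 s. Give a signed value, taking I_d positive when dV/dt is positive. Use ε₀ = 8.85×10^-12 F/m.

-3.28×10^-4 A

C = ε₀A/d = (8.85×10^-12)(3.442×10^-3)/(4.55×10^-3) = 6.695×10^-12 F. dV/dt = V₀ω·cos(ωt); at ωt = 4.1638 rad this factor is -0.5215.
I_d = C dV/dt = (6.695×10^-12)(246)(3.82×10^5)(-0.5215) = -3.28×10^-4 A.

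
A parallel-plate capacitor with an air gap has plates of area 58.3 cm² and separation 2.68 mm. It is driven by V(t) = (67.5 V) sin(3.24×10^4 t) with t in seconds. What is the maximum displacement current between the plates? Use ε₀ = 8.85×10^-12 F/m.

4.21×10^-5 A

The displacement current equals the conduction current C dV/dt, which peaks at C V₀ ω.
With C = ε₀A/d = (8.85×10^-12)(5.83×10^-3)/(2.68×10^-3) = 1.925×10^-11 F and ω = 3.24×10^4 rad/s, I_d,max = (1.925×10^-11)(67.5)(3.24×10^4) = 4.21×10^-5 A.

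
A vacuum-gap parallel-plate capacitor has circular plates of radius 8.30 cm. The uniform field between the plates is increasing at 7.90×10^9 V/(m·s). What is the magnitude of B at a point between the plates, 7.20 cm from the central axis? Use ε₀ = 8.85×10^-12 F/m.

3.16×10^-9 T

Total displacement current: I_d = ε₀(πR²)(dE/dt) = (8.85×10^-12)(0.02164)(7.90×10^9) = 1.513×10^-3 A.
For r < R the Ampère–Maxwell law gives B(2πr) = μ₀ I_d (r²/R²), so B = μ₀ I_d r/(2πR²) = (4π×10^-7)(1.513×10^-3)(0.0720)/(2π·0.0830²) = 3.16×10^-9 T.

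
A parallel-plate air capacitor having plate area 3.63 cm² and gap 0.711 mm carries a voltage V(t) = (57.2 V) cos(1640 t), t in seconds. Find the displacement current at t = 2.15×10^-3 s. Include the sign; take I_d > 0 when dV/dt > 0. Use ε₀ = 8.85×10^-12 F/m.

dE/dt = (V₀ω/d)·−sin(ωt) with ωt = 3.526 rad: (57.2)(1640)(0.3750)/(7.11×10^-4) = 4.948×10^7 V/(m·s).
I_d = ε₀ A dE/dt = (8.85×10^-12)(3.63×10^-4)(4.948×10^7) = 1.59×10^-7 A.

1.59×10^-7 A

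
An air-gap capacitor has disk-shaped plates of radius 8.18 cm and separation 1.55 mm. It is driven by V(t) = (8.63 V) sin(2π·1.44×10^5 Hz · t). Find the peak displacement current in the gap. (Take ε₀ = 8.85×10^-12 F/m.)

9.37×10^-4 A

C = ε₀A/d = (8.85×10^-12)(0.02102)/(1.55×10^-3) = 1.200×10^-10 F; ω = 2πf = 9.048×10^5 rad/s.
I_d = C dV/dt, so |I_d|_max = C V₀ ω = (1.200×10^-10)(8.63)(9.048×10^5) = 9.37×10^-4 A.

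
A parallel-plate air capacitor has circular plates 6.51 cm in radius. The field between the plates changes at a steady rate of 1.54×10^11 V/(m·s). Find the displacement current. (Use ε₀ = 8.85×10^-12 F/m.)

0.0181 A

I_d = ε₀ A (dE/dt) = (8.85×10^-12)(0.01331 m²)(1.54×10^11) = 0.0181 A.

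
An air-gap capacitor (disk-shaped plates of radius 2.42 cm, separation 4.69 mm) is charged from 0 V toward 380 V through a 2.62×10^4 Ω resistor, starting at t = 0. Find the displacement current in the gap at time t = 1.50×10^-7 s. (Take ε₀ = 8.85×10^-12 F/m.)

C = ε₀A/d = (8.85×10^-12)(1.840×10^-3)/(4.69×10^-3) = 3.472×10^-12 F and τ = RC = 9.097×10^-8 s. I_d in the gap equals the RC charging current.
I_d(t) = (V₀/R) e^(−t/τ) = 0.01450 · e^(−1.649) = 2.79×10^-3 A.

2.79×10^-3 A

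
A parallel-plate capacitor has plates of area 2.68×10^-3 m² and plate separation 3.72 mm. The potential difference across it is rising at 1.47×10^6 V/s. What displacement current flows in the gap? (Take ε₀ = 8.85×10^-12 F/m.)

The displacement current equals the charging current C dV/dt. With C = ε₀A/d = (8.85×10^-12)(2.68×10^-3)/(3.72×10^-3) = 6.376×10^-12 F, I_d = (6.376×10^-12)(1.47×10^6) = 9.37×10^-6 A.

9.37×10^-6 A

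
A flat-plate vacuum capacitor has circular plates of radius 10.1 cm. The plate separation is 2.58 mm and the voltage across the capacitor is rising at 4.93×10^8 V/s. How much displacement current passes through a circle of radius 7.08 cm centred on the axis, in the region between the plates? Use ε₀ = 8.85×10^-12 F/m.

0.0266 A

dE/dt = (dV/dt)/d = 1.911×10^11 V/(m·s); I_d = ε₀(πR²)(dE/dt) = (8.85×10^-12)(0.03205)(1.911×10^11) = 0.05420 A.
Since J_d is uniform, the enclosed fraction is (r/R)² = 0.4914, giving I_d,enc = 0.0266 A.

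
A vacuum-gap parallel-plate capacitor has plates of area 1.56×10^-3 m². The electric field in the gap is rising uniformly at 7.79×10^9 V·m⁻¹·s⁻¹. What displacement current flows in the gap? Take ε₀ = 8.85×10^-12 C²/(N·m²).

1.08×10^-4 A

With a uniform field, Φ_E = EA, so I_d = ε₀ A dE/dt = 1.08×10^-4 A.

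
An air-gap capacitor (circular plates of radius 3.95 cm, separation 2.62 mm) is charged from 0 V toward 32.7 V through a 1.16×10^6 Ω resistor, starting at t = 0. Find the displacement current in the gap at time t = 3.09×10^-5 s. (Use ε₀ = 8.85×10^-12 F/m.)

C = ε₀A/d = (8.85×10^-12)(4.902×10^-3)/(2.62×10^-3) = 1.656×10^-11 F, so τ = RC = 1.921×10^-5 s.
The conduction current is I(t) = (V₀/R) e^(−t/τ), and the displacement current between the plates equals it.
t/τ = 1.609; I_d = (32.7/1.16×10^6) · e^(−1.609) = (2.819×10^-5)(0.2001) = 5.64×10^-6 A.

5.64×10^-6 A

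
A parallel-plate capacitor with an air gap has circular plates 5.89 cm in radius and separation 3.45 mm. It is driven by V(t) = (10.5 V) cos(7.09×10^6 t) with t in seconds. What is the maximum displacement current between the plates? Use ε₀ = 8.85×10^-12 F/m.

(dE/dt)_max = V₀ω/d = 2.158×10^10 V/(m·s); ω = 7.09×10^6 rad/s.
I_d,max = ε₀ A (dE/dt)_max = (8.85×10^-12)(0.01090)(2.158×10^10) = 2.08×10^-3 A.

2.08×10^-3 A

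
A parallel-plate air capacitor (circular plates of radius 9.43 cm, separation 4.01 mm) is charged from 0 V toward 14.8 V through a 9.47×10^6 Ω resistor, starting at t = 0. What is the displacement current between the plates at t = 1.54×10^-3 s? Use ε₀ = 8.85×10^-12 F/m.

C = ε₀A/d = (8.85×10^-12)(0.02794)/(4.01×10^-3) = 6.166×10^-11 F, so τ = RC = 5.839×10^-4 s.
The conduction current is I(t) = (V₀/R) e^(−t/τ), and the displacement current between the plates equals it.
t/τ = 2.637; I_d = (14.8/9.47×10^6) · e^(−2.637) = (1.563×10^-6)(0.07158) = 1.12×10^-7 A.

1.12×10^-7 A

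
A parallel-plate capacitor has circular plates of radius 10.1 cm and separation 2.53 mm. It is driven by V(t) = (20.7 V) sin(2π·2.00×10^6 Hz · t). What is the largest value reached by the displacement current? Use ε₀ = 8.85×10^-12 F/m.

(dE/dt)_max = V₀ω/d = 1.028×10^11 V/(m·s); ω = 2πf = 1.257×10^7 rad/s.
I_d,max = ε₀ A (dE/dt)_max = (8.85×10^-12)(0.03205)(1.028×10^11) = 0.0292 A.

0.0292 A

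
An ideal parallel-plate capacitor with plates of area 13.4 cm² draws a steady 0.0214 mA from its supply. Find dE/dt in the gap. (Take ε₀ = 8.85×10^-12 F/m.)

By continuity, I_d in the gap equals the 0.0214 mA flowing in the wire.
Inverting I_d = ε₀ A dE/dt gives dE/dt = 2.14×10^-5 / (8.85×10^-12 · 1.34×10^-3) = 1.80×10^9 V/(m·s).

1.80×10^9 V/(m·s)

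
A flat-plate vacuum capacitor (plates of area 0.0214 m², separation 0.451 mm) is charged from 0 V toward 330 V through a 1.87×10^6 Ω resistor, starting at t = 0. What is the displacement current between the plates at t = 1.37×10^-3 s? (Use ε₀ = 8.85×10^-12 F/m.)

3.08×10^-5 A

C = ε₀A/d = (8.85×10^-12)(0.0214)/(4.51×10^-4) = 4.199×10^-10 F and τ = RC = 7.852×10^-4 s. I_d in the gap equals the RC charging current.
I_d(t) = (V₀/R) e^(−t/τ) = 1.765×10^-4 · e^(−1.745) = 3.08×10^-5 A.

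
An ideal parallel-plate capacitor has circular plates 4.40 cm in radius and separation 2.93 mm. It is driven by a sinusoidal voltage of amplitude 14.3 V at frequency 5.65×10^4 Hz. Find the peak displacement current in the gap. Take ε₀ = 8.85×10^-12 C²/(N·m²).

9.33×10^-5 A

The displacement current equals the conduction current C dV/dt, which peaks at C V₀ ω.
With C = ε₀A/d = (8.85×10^-12)(6.082×10^-3)/(2.93×10^-3) = 1.837×10^-11 F and ω = 2πf = 3.550×10^5 rad/s, I_d,max = (1.837×10^-11)(14.3)(3.550×10^5) = 9.33×10^-5 A.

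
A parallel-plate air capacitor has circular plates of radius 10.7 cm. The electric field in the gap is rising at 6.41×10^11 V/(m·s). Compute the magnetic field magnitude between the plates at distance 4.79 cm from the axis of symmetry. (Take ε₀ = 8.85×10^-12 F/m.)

Through the whole plate area (πR² = 0.03597 m²), I_d = ε₀ πR² dE/dt = 0.2041 A.
For r < R the Ampère–Maxwell law gives B(2πr) = μ₀ I_d (r²/R²), so B = μ₀ I_d r/(2πR²) = (4π×10^-7)(0.2041)(0.0479)/(2π·0.107²) = 1.71×10^-7 T.

1.71×10^-7 T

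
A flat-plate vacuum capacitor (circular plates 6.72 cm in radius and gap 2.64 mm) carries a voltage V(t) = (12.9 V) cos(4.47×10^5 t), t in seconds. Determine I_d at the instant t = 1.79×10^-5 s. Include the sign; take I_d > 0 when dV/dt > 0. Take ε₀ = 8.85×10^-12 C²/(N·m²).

dE/dt = (V₀ω/d)·−sin(ωt) with ωt = 8.0013 rad: (12.9)(4.47×10^5)(-0.9892)/(2.64×10^-3) = -2.161×10^9 V/(m·s).
I_d = ε₀ A dE/dt = (8.85×10^-12)(0.01419)(-2.161×10^9) = -2.71×10^-4 A.

-2.71×10^-4 A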